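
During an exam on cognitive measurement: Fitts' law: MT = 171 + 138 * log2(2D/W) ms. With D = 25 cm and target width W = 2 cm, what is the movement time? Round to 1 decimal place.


MT = 171 + 138 * log2(2*25/2)
2D/W = 25.0
log2(25.0) = 4.6439
MT = 171 + 138 * 4.6439
= 811.9 ms


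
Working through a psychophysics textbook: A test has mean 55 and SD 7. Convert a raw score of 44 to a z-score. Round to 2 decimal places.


z = (X - mu) / sigma
= (44 - 55) / 7
= -11 / 7
= -1.57


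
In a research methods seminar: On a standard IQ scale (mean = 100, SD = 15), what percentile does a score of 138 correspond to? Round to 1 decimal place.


z = (IQ - mean) / SD
z = (138 - 100) / 15 = 2.5333
Percentile = Phi(2.5333) * 100
Phi(2.5333) = 0.99435
= 99.4


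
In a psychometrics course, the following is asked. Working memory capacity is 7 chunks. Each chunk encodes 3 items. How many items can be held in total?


Total items = chunks * items_per_chunk
= 7 * 3
= 21


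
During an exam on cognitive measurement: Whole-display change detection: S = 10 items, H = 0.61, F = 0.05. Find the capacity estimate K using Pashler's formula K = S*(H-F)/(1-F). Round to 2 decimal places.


K = S * (H - F) / (1 - F)
H - F = 0.56
1 - F = 0.95
K = 10 * 0.56 / 0.95
= 5.89


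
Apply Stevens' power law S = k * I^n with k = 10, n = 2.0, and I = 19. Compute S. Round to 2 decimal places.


S = 10 * 19^2.0
19^2.0 = 361.0
S = 10 * 361.0
= 3610.00


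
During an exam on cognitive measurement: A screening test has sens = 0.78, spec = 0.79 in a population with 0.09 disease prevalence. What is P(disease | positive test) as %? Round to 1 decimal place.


PPV = (sens * prev) / (sens * prev + (1-spec) * (1-prev))
Numerator = 0.78 * 0.09 = 0.0702
P(positive and no disease) = (1 - spec) * (1 - prev) = (1 - 0.79) * (1 - 0.09) = 0.1911
Denominator = 0.0702 + 0.1911 = 0.2613
PPV = 0.0702 / 0.2613 = 0.268657
As percentage = 26.9


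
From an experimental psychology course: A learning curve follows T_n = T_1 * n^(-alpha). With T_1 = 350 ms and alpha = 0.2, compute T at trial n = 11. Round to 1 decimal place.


T_n = 350 * 11^(-0.2)
11^(-0.2) = 0.619044
T_n = 350 * 0.619044
= 216.7 ms


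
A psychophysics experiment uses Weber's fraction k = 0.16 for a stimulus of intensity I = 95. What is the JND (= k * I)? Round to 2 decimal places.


JND = k * I
JND = 0.16 * 95
= 15.20


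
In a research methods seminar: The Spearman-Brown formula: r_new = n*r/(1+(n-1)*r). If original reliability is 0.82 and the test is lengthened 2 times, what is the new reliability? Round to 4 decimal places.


r_new = n*r / (1 + (n-1)*r)
Numerator = 2 * 0.82 = 1.64
Denominator = 1 + 1 * 0.82 = 1.82
r_new = 1.64 / 1.82
= 0.9011


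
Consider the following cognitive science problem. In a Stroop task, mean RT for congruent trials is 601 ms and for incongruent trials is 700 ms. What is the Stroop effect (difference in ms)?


Stroop effect = RT(incongruent) - RT(congruent)
= 700 - 601
= 99 ms


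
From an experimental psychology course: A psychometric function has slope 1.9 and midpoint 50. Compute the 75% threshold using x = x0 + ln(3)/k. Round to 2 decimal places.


At P = 0.75: 0.75 = 1/(1 + e^(-k*(x-x0)))
Solving: e^(-k*(x-x0)) = 1/3
x = x0 + ln(3)/k
ln(3) = 1.0986
x = 50 + 1.0986/1.9
= 50 + 0.5782
= 50.58


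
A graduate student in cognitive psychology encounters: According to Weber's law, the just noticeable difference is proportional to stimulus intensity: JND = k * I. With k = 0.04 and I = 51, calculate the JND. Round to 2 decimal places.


JND = k * I
JND = 0.04 * 51
= 2.04


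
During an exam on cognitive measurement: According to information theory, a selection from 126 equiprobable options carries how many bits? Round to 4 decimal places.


H = log2(n)
H = log2(126)
= 6.9773


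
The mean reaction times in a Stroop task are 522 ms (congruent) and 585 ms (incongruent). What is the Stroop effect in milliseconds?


Stroop effect = RT(incongruent) - RT(congruent)
= 585 - 522
= 63 ms


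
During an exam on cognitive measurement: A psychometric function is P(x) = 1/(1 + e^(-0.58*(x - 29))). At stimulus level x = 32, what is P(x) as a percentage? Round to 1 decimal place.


P(x) = 1/(1 + e^(-0.58*(32 - 29)))
Exponent = -0.58 * 3 = -1.74
e^(-1.74) = 0.17552
P = 1/(1 + 0.17552) = 0.850687
Percentage = 85.1


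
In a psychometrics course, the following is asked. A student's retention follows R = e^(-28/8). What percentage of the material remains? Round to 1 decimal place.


R = e^(-t/S)
-t/S = -28/8 = -3.5
R = e^(-3.5) = 0.030197
Percentage = 0.030197 * 100
= 3.0


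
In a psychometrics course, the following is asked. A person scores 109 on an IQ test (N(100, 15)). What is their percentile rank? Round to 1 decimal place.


z = (IQ - mean) / SD
z = (109 - 100) / 15 = 0.6
Percentile = Phi(0.6) * 100
Phi(0.6) = 0.725747
= 72.6


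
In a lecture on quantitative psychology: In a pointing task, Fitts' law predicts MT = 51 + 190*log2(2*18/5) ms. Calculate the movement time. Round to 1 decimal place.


MT = 51 + 190 * log2(2*18/5)
2D/W = 7.2
log2(7.2) = 2.848
MT = 51 + 190 * 2.848
= 592.1 ms


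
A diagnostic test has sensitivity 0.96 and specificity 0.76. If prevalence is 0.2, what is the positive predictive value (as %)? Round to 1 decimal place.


PPV = (sens * prev) / (sens * prev + (1-spec) * (1-prev))
Numerator = 0.96 * 0.2 = 0.192
P(positive and no disease) = (1 - spec) * (1 - prev) = (1 - 0.76) * (1 - 0.2) = 0.192
Denominator = 0.192 + 0.192 = 0.384
PPV = 0.192 / 0.384 = 0.5
As percentage = 50.0


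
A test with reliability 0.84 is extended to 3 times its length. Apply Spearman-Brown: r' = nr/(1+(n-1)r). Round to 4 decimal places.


r_new = n*r / (1 + (n-1)*r)
Numerator = 3 * 0.84 = 2.52
Denominator = 1 + 2 * 0.84 = 2.68
r_new = 2.52 / 2.68
= 0.9403


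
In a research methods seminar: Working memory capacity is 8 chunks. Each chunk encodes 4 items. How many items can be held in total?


Total items = chunks * items_per_chunk
= 8 * 4
= 32


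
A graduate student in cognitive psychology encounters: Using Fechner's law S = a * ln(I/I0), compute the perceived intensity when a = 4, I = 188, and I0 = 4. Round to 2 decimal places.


S = 4 * ln(188/4)
I/I0 = 47.0
ln(47.0) = 3.8501
S = 4 * 3.8501
= 15.40


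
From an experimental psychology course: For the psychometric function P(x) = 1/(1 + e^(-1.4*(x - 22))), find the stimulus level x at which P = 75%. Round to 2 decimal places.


At P = 0.75: 0.75 = 1/(1 + e^(-k*(x-x0)))
Solving: e^(-k*(x-x0)) = 1/3
x = x0 + ln(3)/k
ln(3) = 1.0986
x = 22 + 1.0986/1.4
= 22 + 0.7847
= 22.78


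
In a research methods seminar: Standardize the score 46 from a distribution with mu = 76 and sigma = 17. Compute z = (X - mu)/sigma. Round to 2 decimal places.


z = (X - mu) / sigma
= (46 - 76) / 17
= -30 / 17
= -1.76


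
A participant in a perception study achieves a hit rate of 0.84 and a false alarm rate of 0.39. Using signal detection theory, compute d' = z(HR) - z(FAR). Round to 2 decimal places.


d' = z(HR) - z(FAR)
z(0.84) = 0.9945
z(0.39) = -0.2793
d' = 0.9945 - -0.2793
= 1.27


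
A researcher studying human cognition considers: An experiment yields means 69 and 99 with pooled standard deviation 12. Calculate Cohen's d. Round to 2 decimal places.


Cohen's d = (M1 - M2) / S_pooled
= (69 - 99) / 12
= -30 / 12
= -2.50


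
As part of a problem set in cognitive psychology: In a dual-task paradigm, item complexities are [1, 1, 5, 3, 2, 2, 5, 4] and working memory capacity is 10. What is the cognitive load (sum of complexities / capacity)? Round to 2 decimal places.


Total complexity = 1 + 1 + 5 + 3 + 2 + 2 + 5 + 4 = 23
Load = total / capacity = 23 / 10
= 2.30


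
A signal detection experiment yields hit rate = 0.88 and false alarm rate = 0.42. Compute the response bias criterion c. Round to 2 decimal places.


c = -0.5 * (z(HR) + z(FAR))
z(0.88) = 1.175
z(0.42) = -0.2019
c = -0.5 * (1.175 + -0.2019)
= -0.5 * 0.9731
= -0.49


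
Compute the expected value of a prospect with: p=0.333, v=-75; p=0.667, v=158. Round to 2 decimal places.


EU = sum(p_i * v_i)
0.333 * -75 = -24.975
0.667 * 158 = 105.386
EU = -24.975 + 105.386
= 80.41


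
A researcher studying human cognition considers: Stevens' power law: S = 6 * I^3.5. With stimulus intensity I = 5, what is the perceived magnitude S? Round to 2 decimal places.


S = 6 * 5^3.5
5^3.5 = 279.5085
S = 6 * 279.5085
= 1677.05


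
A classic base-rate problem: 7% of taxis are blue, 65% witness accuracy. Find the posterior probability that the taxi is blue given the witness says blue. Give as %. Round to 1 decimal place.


P(blue | says blue) = P(says blue | blue)*P(blue) / [P(says blue | blue)*P(blue) + P(says blue | not blue)*P(not blue)]
Numerator = 0.65 * 0.07 = 0.0455
False identification = 0.35 * 0.93 = 0.3255
P = 0.0455 / (0.0455 + 0.3255)
= 0.0455 / 0.371
As percentage = 12.3


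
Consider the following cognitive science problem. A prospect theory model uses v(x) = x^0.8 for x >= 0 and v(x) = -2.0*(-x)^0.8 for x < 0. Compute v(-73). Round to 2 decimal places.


Since x = -73 < 0, use v(x) = -lambda*(-x)^alpha
(-x) = 73
73^0.8 = 30.9498
v(-73) = -2.0 * 30.9498
= -61.90


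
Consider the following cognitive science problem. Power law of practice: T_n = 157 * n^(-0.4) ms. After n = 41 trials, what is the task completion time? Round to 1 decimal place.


T_n = 157 * 41^(-0.4)
41^(-0.4) = 0.226405
T_n = 157 * 0.226405
= 35.5 ms


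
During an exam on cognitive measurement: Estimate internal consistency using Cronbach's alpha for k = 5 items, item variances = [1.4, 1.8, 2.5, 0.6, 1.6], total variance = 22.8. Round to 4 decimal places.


alpha = (k/(k-1)) * (1 - sum(s_i^2)/s_total^2)
sum(item variances) = 7.9
k/(k-1) = 5/4 = 1.25
1 - 7.9/22.8 = 1 - 0.346491 = 0.653509
alpha = 1.25 * 0.653509
= 0.8169


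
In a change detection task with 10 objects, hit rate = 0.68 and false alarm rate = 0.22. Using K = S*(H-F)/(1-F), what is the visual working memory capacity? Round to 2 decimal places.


K = S * (H - F) / (1 - F)
H - F = 0.46
1 - F = 0.78
K = 10 * 0.46 / 0.78
= 5.90


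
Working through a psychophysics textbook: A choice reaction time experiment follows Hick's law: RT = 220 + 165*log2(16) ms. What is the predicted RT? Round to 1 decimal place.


RT = 220 + 165 * log2(16)
log2(16) = 4.0
RT = 220 + 165 * 4.0
= 220 + 660.0
= 880.0 ms


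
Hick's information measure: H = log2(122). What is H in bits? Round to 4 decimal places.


H = log2(n)
H = log2(122)
= 6.9307


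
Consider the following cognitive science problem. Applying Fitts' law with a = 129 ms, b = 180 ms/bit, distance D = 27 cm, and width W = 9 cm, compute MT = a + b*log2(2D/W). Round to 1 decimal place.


MT = 129 + 180 * log2(2*27/9)
2D/W = 6.0
log2(6.0) = 2.585
MT = 129 + 180 * 2.585
= 594.3 ms


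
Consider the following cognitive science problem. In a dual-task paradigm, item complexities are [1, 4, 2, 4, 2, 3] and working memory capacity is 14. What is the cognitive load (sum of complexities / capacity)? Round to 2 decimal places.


Total complexity = 1 + 4 + 2 + 4 + 2 + 3 = 16
Load = total / capacity = 16 / 14
= 1.14


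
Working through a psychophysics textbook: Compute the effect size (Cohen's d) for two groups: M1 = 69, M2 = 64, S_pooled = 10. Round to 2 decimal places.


Cohen's d = (M1 - M2) / S_pooled
= (69 - 64) / 10
= 5 / 10
= 0.50


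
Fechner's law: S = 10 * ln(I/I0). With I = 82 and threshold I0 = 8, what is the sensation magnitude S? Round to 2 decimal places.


S = 10 * ln(82/8)
I/I0 = 10.25
ln(10.25) = 2.3273
S = 10 * 2.3273
= 23.27


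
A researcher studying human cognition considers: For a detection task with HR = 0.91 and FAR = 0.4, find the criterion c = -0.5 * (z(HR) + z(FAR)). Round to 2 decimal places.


c = -0.5 * (z(HR) + z(FAR))
z(0.91) = 1.3408
z(0.4) = -0.2533
c = -0.5 * (1.3408 + -0.2533)
= -0.5 * 1.0875
= -0.54


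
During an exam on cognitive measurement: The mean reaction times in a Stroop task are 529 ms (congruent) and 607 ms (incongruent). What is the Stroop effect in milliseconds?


Stroop effect = RT(incongruent) - RT(congruent)
= 607 - 529
= 78 ms


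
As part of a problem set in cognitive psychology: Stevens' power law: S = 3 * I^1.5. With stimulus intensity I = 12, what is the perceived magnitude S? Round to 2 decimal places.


S = 3 * 12^1.5
12^1.5 = 41.5692
S = 3 * 41.5692
= 124.71


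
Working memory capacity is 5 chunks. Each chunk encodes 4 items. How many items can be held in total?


Total items = chunks * items_per_chunk
= 5 * 4
= 20


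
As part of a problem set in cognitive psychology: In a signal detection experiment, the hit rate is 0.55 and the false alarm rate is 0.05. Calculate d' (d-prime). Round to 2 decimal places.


d' = z(HR) - z(FAR)
z(0.55) = 0.1257
z(0.05) = -1.6449
d' = 0.1257 - -1.6449
= 1.77


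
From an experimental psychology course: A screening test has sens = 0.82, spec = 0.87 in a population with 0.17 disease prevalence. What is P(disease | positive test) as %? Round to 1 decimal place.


PPV = (sens * prev) / (sens * prev + (1-spec) * (1-prev))
Numerator = 0.82 * 0.17 = 0.1394
P(positive and no disease) = (1 - spec) * (1 - prev) = (1 - 0.87) * (1 - 0.17) = 0.1079
Denominator = 0.1394 + 0.1079 = 0.2473
PPV = 0.1394 / 0.2473 = 0.563688
As percentage = 56.4


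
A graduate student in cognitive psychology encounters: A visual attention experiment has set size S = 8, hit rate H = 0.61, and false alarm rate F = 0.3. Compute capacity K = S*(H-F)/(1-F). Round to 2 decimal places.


K = S * (H - F) / (1 - F)
H - F = 0.31
1 - F = 0.7
K = 8 * 0.31 / 0.7
= 3.54


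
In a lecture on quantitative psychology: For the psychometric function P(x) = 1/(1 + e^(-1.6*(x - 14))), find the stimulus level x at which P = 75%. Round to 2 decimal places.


At P = 0.75: 0.75 = 1/(1 + e^(-k*(x-x0)))
Solving: e^(-k*(x-x0)) = 1/3
x = x0 + ln(3)/k
ln(3) = 1.0986
x = 14 + 1.0986/1.6
= 14 + 0.6866
= 14.69


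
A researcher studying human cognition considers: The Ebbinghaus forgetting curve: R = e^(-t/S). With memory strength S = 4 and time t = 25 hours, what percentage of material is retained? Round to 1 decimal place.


R = e^(-t/S)
-t/S = -25/4 = -6.25
R = e^(-6.25) = 0.00193
Percentage = 0.00193 * 100
= 0.2


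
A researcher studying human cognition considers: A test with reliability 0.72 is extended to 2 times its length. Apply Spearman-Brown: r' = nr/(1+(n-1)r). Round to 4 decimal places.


r_new = n*r / (1 + (n-1)*r)
Numerator = 2 * 0.72 = 1.44
Denominator = 1 + 1 * 0.72 = 1.72
r_new = 1.44 / 1.72
= 0.8372


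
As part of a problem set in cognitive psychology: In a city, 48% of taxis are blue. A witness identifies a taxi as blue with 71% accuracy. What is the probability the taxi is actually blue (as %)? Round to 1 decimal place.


P(blue | says blue) = P(says blue | blue)*P(blue) / [P(says blue | blue)*P(blue) + P(says blue | not blue)*P(not blue)]
Numerator = 0.71 * 0.48 = 0.3408
False identification = 0.29 * 0.52 = 0.1508
P = 0.3408 / (0.3408 + 0.1508)
= 0.3408 / 0.4916
As percentage = 69.3


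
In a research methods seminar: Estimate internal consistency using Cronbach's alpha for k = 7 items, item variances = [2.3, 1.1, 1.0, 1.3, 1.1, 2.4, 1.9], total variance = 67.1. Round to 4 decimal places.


alpha = (k/(k-1)) * (1 - sum(s_i^2)/s_total^2)
sum(item variances) = 11.1
k/(k-1) = 7/6 = 1.166667
1 - 11.1/67.1 = 1 - 0.165425 = 0.834575
alpha = 1.166667 * 0.834575
= 0.9737


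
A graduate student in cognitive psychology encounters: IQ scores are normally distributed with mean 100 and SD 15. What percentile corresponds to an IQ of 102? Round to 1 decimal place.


z = (IQ - mean) / SD
z = (102 - 100) / 15 = 0.1333
Percentile = Phi(0.1333) * 100
Phi(0.1333) = 0.553022
= 55.3


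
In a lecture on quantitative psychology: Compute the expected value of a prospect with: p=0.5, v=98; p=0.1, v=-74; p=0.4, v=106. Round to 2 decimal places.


EU = sum(p_i * v_i)
0.5 * 98 = 49.0
0.1 * -74 = -7.4
0.4 * 106 = 42.4
EU = 49.0 + -7.4 + 42.4
= 84.00


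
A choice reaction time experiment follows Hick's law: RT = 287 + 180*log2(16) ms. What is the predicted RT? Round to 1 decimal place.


RT = 287 + 180 * log2(16)
log2(16) = 4.0
RT = 287 + 180 * 4.0
= 287 + 720.0
= 1007.0 ms


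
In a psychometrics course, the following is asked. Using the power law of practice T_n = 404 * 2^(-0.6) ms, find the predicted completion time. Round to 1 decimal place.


T_n = 404 * 2^(-0.6)
2^(-0.6) = 0.659754
T_n = 404 * 0.659754
= 266.5 ms


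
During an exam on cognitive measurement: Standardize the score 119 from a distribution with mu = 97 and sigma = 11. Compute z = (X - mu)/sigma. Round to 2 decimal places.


z = (X - mu) / sigma
= (119 - 97) / 11
= 22 / 11
= 2.00


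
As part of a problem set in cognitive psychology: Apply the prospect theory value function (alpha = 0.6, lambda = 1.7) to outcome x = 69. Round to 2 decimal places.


Since x = 69 >= 0, use v(x) = x^0.6
69^0.6 = 12.6856
v(69) = 12.69


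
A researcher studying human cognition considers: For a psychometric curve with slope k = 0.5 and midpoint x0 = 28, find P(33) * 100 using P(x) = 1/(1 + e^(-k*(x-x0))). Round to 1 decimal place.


P(x) = 1/(1 + e^(-0.5*(33 - 28)))
Exponent = -0.5 * 5 = -2.5
e^(-2.5) = 0.082085
P = 1/(1 + 0.082085) = 0.924142
Percentage = 92.4


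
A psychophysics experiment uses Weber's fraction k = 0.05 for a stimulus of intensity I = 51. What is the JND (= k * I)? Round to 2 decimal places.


JND = k * I
JND = 0.05 * 51
= 2.55


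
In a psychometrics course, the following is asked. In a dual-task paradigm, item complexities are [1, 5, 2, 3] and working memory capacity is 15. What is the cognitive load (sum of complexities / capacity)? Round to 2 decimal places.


Total complexity = 1 + 5 + 2 + 3 = 11
Load = total / capacity = 11 / 15
= 0.73


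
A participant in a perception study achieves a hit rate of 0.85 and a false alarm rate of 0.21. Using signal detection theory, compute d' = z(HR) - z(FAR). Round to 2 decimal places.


d' = z(HR) - z(FAR)
z(0.85) = 1.0364
z(0.21) = -0.8064
d' = 1.0364 - -0.8064
= 1.84


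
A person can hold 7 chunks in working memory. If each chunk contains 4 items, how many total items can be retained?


Total items = chunks * items_per_chunk
= 7 * 4
= 28


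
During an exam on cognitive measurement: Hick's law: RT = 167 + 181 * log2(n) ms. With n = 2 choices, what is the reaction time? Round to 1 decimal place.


RT = 167 + 181 * log2(2)
log2(2) = 1.0
RT = 167 + 181 * 1.0
= 167 + 181.0
= 348.0 ms


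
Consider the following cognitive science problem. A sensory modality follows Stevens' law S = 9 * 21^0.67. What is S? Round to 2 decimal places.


S = 9 * 21^0.67
21^0.67 = 7.6893
S = 9 * 7.6893
= 69.20


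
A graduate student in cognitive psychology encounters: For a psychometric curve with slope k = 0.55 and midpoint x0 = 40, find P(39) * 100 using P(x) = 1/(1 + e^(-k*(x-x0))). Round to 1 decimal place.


P(x) = 1/(1 + e^(-0.55*(39 - 40)))
Exponent = -0.55 * -1 = 0.55
e^(0.55) = 1.733253
P = 1/(1 + 1.733253) = 0.365864
Percentage = 36.6


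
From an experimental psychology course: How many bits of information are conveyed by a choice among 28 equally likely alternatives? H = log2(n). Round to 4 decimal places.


H = log2(n)
H = log2(28)
= 4.8074


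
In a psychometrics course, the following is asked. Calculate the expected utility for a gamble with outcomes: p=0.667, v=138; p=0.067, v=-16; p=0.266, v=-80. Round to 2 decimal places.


EU = sum(p_i * v_i)
0.667 * 138 = 92.046
0.067 * -16 = -1.072
0.266 * -80 = -21.28
EU = 92.046 + -1.072 + -21.28
= 69.69


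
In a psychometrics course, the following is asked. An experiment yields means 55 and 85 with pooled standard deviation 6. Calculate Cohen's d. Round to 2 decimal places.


Cohen's d = (M1 - M2) / S_pooled
= (55 - 85) / 6
= -30 / 6
= -5.00


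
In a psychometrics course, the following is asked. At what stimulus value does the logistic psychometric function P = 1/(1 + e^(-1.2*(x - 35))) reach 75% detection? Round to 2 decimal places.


At P = 0.75: 0.75 = 1/(1 + e^(-k*(x-x0)))
Solving: e^(-k*(x-x0)) = 1/3
x = x0 + ln(3)/k
ln(3) = 1.0986
x = 35 + 1.0986/1.2
= 35 + 0.9155
= 35.92


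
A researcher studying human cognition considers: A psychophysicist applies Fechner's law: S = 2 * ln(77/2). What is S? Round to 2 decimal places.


S = 2 * ln(77/2)
I/I0 = 38.5
ln(38.5) = 3.6507
S = 2 * 3.6507
= 7.30


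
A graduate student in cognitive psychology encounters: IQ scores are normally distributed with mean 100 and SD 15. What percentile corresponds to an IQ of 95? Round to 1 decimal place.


z = (IQ - mean) / SD
z = (95 - 100) / 15 = -0.3333
Percentile = Phi(-0.3333) * 100
Phi(-0.3333) = 0.369454
= 36.9


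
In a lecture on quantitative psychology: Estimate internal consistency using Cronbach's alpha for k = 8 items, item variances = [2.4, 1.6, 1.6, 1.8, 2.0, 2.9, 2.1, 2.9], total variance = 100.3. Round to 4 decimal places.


alpha = (k/(k-1)) * (1 - sum(s_i^2)/s_total^2)
sum(item variances) = 17.3
k/(k-1) = 8/7 = 1.142857
1 - 17.3/100.3 = 1 - 0.172483 = 0.827517
alpha = 1.142857 * 0.827517
= 0.9457


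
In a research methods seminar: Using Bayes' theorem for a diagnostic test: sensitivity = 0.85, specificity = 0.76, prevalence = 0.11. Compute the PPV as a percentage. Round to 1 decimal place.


PPV = (sens * prev) / (sens * prev + (1-spec) * (1-prev))
Numerator = 0.85 * 0.11 = 0.0935
P(positive and no disease) = (1 - spec) * (1 - prev) = (1 - 0.76) * (1 - 0.11) = 0.2136
Denominator = 0.0935 + 0.2136 = 0.3071
PPV = 0.0935 / 0.3071 = 0.304461
As percentage = 30.4


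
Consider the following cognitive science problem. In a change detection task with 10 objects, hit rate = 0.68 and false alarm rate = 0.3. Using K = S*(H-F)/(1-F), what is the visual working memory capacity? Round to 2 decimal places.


K = S * (H - F) / (1 - F)
H - F = 0.38
1 - F = 0.7
K = 10 * 0.38 / 0.7
= 5.43


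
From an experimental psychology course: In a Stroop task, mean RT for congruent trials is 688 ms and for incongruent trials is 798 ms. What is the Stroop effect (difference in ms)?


Stroop effect = RT(incongruent) - RT(congruent)
= 798 - 688
= 110 ms


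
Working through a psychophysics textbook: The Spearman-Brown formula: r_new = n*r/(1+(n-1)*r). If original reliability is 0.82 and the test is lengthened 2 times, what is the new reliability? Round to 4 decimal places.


r_new = n*r / (1 + (n-1)*r)
Numerator = 2 * 0.82 = 1.64
Denominator = 1 + 1 * 0.82 = 1.82
r_new = 1.64 / 1.82
= 0.9011


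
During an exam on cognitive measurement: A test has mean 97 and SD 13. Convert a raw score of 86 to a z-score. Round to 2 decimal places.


z = (X - mu) / sigma
= (86 - 97) / 13
= -11 / 13
= -0.85


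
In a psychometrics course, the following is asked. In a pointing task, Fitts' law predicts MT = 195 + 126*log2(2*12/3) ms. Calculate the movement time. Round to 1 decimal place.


MT = 195 + 126 * log2(2*12/3)
2D/W = 8.0
log2(8.0) = 3.0
MT = 195 + 126 * 3.0
= 573.0 ms


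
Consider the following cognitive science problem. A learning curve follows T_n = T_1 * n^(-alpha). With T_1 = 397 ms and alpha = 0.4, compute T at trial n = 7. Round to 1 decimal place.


T_n = 397 * 7^(-0.4)
7^(-0.4) = 0.459157
T_n = 397 * 0.459157
= 182.3 ms


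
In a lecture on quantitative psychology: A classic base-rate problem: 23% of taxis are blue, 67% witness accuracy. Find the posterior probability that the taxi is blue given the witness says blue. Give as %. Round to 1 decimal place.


P(blue | says blue) = P(says blue | blue)*P(blue) / [P(says blue | blue)*P(blue) + P(says blue | not blue)*P(not blue)]
Numerator = 0.67 * 0.23 = 0.1541
False identification = 0.33 * 0.77 = 0.2541
P = 0.1541 / (0.1541 + 0.2541)
= 0.1541 / 0.4082
As percentage = 37.8


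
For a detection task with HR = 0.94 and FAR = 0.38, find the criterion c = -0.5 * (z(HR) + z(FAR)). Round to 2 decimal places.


c = -0.5 * (z(HR) + z(FAR))
z(0.94) = 1.5548
z(0.38) = -0.3055
c = -0.5 * (1.5548 + -0.3055)
= -0.5 * 1.2493
= -0.62


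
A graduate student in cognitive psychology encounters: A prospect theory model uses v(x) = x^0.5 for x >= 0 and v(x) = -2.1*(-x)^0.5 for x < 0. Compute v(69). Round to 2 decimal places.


Since x = 69 >= 0, use v(x) = x^0.5
69^0.5 = 8.3066
v(69) = 8.31


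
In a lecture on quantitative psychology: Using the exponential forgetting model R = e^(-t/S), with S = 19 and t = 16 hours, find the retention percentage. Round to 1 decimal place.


R = e^(-t/S)
-t/S = -16/19 = -0.842105
R = e^(-0.842105) = 0.430803
Percentage = 0.430803 * 100
= 43.1


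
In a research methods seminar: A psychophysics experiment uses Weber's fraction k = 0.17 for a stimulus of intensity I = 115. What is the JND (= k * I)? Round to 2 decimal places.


JND = k * I
JND = 0.17 * 115
= 19.55


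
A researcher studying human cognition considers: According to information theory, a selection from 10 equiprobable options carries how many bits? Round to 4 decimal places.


H = log2(n)
H = log2(10)
= 3.3219


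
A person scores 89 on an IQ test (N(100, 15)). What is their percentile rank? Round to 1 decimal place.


z = (IQ - mean) / SD
z = (89 - 100) / 15 = -0.7333
Percentile = Phi(-0.7333) * 100
Phi(-0.7333) = 0.231688
= 23.2


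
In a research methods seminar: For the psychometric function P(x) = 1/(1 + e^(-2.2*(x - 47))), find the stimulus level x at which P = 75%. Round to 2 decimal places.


At P = 0.75: 0.75 = 1/(1 + e^(-k*(x-x0)))
Solving: e^(-k*(x-x0)) = 1/3
x = x0 + ln(3)/k
ln(3) = 1.0986
x = 47 + 1.0986/2.2
= 47 + 0.4994
= 47.50


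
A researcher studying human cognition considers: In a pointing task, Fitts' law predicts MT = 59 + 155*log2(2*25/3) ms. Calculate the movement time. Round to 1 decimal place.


MT = 59 + 155 * log2(2*25/3)
2D/W = 16.666667
log2(16.666667) = 4.0589
MT = 59 + 155 * 4.0589
= 688.1 ms


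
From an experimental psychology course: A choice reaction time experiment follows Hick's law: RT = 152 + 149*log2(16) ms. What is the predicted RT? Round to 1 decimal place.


RT = 152 + 149 * log2(16)
log2(16) = 4.0
RT = 152 + 149 * 4.0
= 152 + 596.0
= 748.0 ms


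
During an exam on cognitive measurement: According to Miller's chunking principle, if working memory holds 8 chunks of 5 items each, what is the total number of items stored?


Total items = chunks * items_per_chunk
= 8 * 5
= 40


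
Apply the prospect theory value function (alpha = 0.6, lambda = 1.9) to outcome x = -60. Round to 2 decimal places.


Since x = -60 < 0, use v(x) = -lambda*(-x)^alpha
(-x) = 60
60^0.6 = 11.6652
v(-60) = -1.9 * 11.6652
= -22.16


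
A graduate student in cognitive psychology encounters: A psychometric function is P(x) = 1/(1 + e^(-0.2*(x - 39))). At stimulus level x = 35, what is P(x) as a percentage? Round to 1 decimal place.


P(x) = 1/(1 + e^(-0.2*(35 - 39)))
Exponent = -0.2 * -4 = 0.8
e^(0.8) = 2.225541
P = 1/(1 + 2.225541) = 0.310026
Percentage = 31.0


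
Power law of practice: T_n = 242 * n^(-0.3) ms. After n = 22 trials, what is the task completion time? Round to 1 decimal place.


T_n = 242 * 22^(-0.3)
22^(-0.3) = 0.395615
T_n = 242 * 0.395615
= 95.7 ms


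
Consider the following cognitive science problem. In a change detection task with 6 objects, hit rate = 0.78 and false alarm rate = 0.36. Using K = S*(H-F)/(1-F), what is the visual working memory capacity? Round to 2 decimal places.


K = S * (H - F) / (1 - F)
H - F = 0.42
1 - F = 0.64
K = 6 * 0.42 / 0.64
= 3.94


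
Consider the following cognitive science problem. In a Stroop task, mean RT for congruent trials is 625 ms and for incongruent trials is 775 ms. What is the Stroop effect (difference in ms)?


Stroop effect = RT(incongruent) - RT(congruent)
= 775 - 625
= 150 ms


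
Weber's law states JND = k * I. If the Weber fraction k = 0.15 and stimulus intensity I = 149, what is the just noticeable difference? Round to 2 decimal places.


JND = k * I
JND = 0.15 * 149
= 22.35


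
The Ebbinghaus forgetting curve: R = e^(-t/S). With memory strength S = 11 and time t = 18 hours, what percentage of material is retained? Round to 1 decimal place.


R = e^(-t/S)
-t/S = -18/11 = -1.636364
R = e^(-1.636364) = 0.194687
Percentage = 0.194687 * 100
= 19.5


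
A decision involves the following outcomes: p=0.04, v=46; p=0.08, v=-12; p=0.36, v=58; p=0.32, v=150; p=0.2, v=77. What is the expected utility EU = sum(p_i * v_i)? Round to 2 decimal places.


EU = sum(p_i * v_i)
0.04 * 46 = 1.84
0.08 * -12 = -0.96
0.36 * 58 = 20.88
0.32 * 150 = 48.0
0.2 * 77 = 15.4
EU = 1.84 + -0.96 + 20.88 + 48.0 + 15.4
= 85.16


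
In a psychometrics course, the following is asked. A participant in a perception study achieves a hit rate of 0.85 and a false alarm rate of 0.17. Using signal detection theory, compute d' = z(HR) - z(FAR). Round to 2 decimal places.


d' = z(HR) - z(FAR)
z(0.85) = 1.0364
z(0.17) = -0.9542
d' = 1.0364 - -0.9542
= 1.99


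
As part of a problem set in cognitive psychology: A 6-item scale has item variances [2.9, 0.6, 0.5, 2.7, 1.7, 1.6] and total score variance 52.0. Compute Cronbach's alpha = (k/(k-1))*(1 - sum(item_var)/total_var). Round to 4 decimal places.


alpha = (k/(k-1)) * (1 - sum(s_i^2)/s_total^2)
sum(item variances) = 10.0
k/(k-1) = 6/5 = 1.2
1 - 10.0/52.0 = 1 - 0.192308 = 0.807692
alpha = 1.2 * 0.807692
= 0.9692


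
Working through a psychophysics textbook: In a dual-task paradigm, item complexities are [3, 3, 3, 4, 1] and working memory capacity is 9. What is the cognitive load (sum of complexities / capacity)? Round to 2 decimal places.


Total complexity = 3 + 3 + 3 + 4 + 1 = 14
Load = total / capacity = 14 / 9
= 1.56


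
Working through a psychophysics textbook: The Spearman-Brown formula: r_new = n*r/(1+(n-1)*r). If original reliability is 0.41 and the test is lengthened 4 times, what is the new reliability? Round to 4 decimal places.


r_new = n*r / (1 + (n-1)*r)
Numerator = 4 * 0.41 = 1.64
Denominator = 1 + 3 * 0.41 = 2.23
r_new = 1.64 / 2.23
= 0.7354


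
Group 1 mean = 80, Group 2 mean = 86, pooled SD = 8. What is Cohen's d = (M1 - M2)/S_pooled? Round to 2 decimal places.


Cohen's d = (M1 - M2) / S_pooled
= (80 - 86) / 8
= -6 / 8
= -0.75


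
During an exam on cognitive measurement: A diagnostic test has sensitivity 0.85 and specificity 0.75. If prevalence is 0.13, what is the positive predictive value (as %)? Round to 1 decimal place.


PPV = (sens * prev) / (sens * prev + (1-spec) * (1-prev))
Numerator = 0.85 * 0.13 = 0.1105
P(positive and no disease) = (1 - spec) * (1 - prev) = (1 - 0.75) * (1 - 0.13) = 0.2175
Denominator = 0.1105 + 0.2175 = 0.328
PPV = 0.1105 / 0.328 = 0.33689
As percentage = 33.7


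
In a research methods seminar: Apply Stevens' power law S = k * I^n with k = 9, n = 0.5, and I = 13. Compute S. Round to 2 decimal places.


S = 9 * 13^0.5
13^0.5 = 3.6056
S = 9 * 3.6056
= 32.45


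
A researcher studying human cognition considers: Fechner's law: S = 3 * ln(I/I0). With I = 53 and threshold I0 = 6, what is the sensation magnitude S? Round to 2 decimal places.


S = 3 * ln(53/6)
I/I0 = 8.833333
ln(8.833333) = 2.1785
S = 3 * 2.1785
= 6.54


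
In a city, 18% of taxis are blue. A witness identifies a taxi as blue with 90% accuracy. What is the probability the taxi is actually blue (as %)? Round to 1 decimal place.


P(blue | says blue) = P(says blue | blue)*P(blue) / [P(says blue | blue)*P(blue) + P(says blue | not blue)*P(not blue)]
Numerator = 0.9 * 0.18 = 0.162
False identification = 0.1 * 0.82 = 0.082
P = 0.162 / (0.162 + 0.082)
= 0.162 / 0.244
As percentage = 66.4


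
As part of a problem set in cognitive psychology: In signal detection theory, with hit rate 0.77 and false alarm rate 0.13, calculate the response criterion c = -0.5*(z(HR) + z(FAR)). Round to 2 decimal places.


c = -0.5 * (z(HR) + z(FAR))
z(0.77) = 0.7388
z(0.13) = -1.1264
c = -0.5 * (0.7388 + -1.1264)
= -0.5 * -0.3876
= 0.19


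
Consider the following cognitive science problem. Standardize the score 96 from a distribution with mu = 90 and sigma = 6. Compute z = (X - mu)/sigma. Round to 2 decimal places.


z = (X - mu) / sigma
= (96 - 90) / 6
= 6 / 6
= 1.00


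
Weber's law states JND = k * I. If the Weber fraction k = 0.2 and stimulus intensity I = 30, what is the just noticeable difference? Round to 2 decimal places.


JND = k * I
JND = 0.2 * 30
= 6.00


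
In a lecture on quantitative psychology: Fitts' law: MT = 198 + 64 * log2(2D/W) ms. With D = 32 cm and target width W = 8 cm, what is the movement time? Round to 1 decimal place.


MT = 198 + 64 * log2(2*32/8)
2D/W = 8.0
log2(8.0) = 3.0
MT = 198 + 64 * 3.0
= 390.0 ms


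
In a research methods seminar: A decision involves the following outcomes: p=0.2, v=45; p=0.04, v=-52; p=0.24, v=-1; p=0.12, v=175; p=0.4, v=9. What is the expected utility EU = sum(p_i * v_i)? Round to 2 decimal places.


EU = sum(p_i * v_i)
0.2 * 45 = 9.0
0.04 * -52 = -2.08
0.24 * -1 = -0.24
0.12 * 175 = 21.0
0.4 * 9 = 3.6
EU = 9.0 + -2.08 + -0.24 + 21.0 + 3.6
= 31.28


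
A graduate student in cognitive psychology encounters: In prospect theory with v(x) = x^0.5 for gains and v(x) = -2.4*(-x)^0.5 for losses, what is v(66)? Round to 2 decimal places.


Since x = 66 >= 0, use v(x) = x^0.5
66^0.5 = 8.124
v(66) = 8.12


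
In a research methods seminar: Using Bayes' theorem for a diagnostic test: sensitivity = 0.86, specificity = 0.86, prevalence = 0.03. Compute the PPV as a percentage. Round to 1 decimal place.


PPV = (sens * prev) / (sens * prev + (1-spec) * (1-prev))
Numerator = 0.86 * 0.03 = 0.0258
P(positive and no disease) = (1 - spec) * (1 - prev) = (1 - 0.86) * (1 - 0.03) = 0.1358
Denominator = 0.0258 + 0.1358 = 0.1616
PPV = 0.0258 / 0.1616 = 0.159653
As percentage = 16.0


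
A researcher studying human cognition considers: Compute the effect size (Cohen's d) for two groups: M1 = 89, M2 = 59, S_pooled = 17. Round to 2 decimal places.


Cohen's d = (M1 - M2) / S_pooled
= (89 - 59) / 17
= 30 / 17
= 1.76


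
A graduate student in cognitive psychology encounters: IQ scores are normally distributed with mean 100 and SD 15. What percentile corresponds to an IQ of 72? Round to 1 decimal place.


z = (IQ - mean) / SD
z = (72 - 100) / 15 = -1.8667
Percentile = Phi(-1.8667) * 100
Phi(-1.8667) = 0.030972
= 3.1


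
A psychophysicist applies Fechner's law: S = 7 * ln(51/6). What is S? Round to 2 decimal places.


S = 7 * ln(51/6)
I/I0 = 8.5
ln(8.5) = 2.1401
S = 7 * 2.1401
= 14.98


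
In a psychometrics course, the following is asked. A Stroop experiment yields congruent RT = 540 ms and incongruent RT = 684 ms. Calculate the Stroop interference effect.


Stroop effect = RT(incongruent) - RT(congruent)
= 684 - 540
= 144 ms


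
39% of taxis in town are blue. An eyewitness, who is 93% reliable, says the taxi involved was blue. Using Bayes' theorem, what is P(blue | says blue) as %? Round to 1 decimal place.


P(blue | says blue) = P(says blue | blue)*P(blue) / [P(says blue | blue)*P(blue) + P(says blue | not blue)*P(not blue)]
Numerator = 0.93 * 0.39 = 0.3627
False identification = 0.07 * 0.61 = 0.0427
P = 0.3627 / (0.3627 + 0.0427)
= 0.3627 / 0.4054
As percentage = 89.5


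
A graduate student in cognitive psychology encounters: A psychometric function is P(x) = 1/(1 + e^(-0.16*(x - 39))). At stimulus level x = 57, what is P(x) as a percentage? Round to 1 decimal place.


P(x) = 1/(1 + e^(-0.16*(57 - 39)))
Exponent = -0.16 * 18 = -2.88
e^(-2.88) = 0.056135
P = 1/(1 + 0.056135) = 0.946849
Percentage = 94.7


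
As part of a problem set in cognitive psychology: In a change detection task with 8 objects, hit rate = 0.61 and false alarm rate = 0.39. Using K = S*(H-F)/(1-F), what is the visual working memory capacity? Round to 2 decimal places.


K = S * (H - F) / (1 - F)
H - F = 0.22
1 - F = 0.61
K = 8 * 0.22 / 0.61
= 2.89


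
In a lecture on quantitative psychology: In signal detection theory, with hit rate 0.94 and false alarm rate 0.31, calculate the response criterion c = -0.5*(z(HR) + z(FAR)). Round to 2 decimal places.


c = -0.5 * (z(HR) + z(FAR))
z(0.94) = 1.5548
z(0.31) = -0.4959
c = -0.5 * (1.5548 + -0.4959)
= -0.5 * 1.0589
= -0.53


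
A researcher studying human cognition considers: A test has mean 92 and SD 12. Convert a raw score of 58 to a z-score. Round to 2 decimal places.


z = (X - mu) / sigma
= (58 - 92) / 12
= -34 / 12
= -2.83


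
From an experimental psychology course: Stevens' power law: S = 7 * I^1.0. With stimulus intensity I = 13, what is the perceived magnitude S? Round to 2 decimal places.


S = 7 * 13^1.0
13^1.0 = 13.0
S = 7 * 13.0
= 91.00


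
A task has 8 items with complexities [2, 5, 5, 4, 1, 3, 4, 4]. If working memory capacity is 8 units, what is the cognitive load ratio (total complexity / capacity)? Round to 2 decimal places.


Total complexity = 2 + 5 + 5 + 4 + 1 + 3 + 4 + 4 = 28
Load = total / capacity = 28 / 8
= 3.50


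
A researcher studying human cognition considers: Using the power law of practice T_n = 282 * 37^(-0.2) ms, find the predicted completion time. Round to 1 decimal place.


T_n = 282 * 37^(-0.2)
37^(-0.2) = 0.485691
T_n = 282 * 0.485691
= 137.0 ms


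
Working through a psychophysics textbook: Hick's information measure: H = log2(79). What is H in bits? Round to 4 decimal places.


H = log2(n)
H = log2(79)
= 6.3038


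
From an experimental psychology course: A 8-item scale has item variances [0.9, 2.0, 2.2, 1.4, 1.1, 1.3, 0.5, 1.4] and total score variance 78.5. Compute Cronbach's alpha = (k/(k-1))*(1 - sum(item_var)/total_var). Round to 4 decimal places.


alpha = (k/(k-1)) * (1 - sum(s_i^2)/s_total^2)
sum(item variances) = 10.8
k/(k-1) = 8/7 = 1.142857
1 - 10.8/78.5 = 1 - 0.13758 = 0.86242
alpha = 1.142857 * 0.86242
= 0.9856


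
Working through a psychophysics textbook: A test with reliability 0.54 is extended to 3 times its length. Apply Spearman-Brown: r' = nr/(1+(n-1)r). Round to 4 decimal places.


r_new = n*r / (1 + (n-1)*r)
Numerator = 3 * 0.54 = 1.62
Denominator = 1 + 2 * 0.54 = 2.08
r_new = 1.62 / 2.08
= 0.7788


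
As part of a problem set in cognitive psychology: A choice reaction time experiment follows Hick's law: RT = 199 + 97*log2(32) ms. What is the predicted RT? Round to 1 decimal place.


RT = 199 + 97 * log2(32)
log2(32) = 5.0
RT = 199 + 97 * 5.0
= 199 + 485.0
= 684.0 ms


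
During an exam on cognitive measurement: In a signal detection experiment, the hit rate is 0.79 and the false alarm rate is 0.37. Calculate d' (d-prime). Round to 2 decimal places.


d' = z(HR) - z(FAR)
z(0.79) = 0.8064
z(0.37) = -0.3319
d' = 0.8064 - -0.3319
= 1.14


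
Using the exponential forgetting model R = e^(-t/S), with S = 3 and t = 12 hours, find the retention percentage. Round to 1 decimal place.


R = e^(-t/S)
-t/S = -12/3 = -4.0
R = e^(-4.0) = 0.018316
Percentage = 0.018316 * 100
= 1.8


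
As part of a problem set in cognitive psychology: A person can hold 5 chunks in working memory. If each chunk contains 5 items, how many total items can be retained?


Total items = chunks * items_per_chunk
= 5 * 5
= 25


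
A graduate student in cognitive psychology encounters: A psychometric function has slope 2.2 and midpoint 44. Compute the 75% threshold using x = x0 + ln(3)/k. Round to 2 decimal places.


At P = 0.75: 0.75 = 1/(1 + e^(-k*(x-x0)))
Solving: e^(-k*(x-x0)) = 1/3
x = x0 + ln(3)/k
ln(3) = 1.0986
x = 44 + 1.0986/2.2
= 44 + 0.4994
= 44.50


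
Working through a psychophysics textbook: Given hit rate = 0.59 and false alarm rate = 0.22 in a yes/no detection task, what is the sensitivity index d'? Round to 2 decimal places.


d' = z(HR) - z(FAR)
z(0.59) = 0.2275
z(0.22) = -0.7722
d' = 0.2275 - -0.7722
= 1.00
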